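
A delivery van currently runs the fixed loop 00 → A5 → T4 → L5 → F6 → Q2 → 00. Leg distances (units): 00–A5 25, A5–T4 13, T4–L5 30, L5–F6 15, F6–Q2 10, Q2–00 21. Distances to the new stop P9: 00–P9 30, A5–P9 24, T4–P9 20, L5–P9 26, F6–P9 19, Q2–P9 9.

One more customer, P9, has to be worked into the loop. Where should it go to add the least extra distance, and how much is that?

Minimum extra distance: 16, inserting P9 between T4 and L5.

Insertion cost between consecutive stops i–j is d(i,P9) + d(P9,j) − d(i,j):
  between 00 and A5: 30 + 24 − 25 = 29
  between A5 and T4: 24 + 20 − 13 = 31
  between T4 and L5: 20 + 26 − 30 = 16
  between L5 and F6: 26 + 19 − 15 = 30
  between F6 and Q2: 19 + 9 − 10 = 18
  between Q2 and 00: 9 + 30 − 21 = 18
Cheapest insertion is between T4 and L5, adding 16.
New total = 114 + 16 = 130.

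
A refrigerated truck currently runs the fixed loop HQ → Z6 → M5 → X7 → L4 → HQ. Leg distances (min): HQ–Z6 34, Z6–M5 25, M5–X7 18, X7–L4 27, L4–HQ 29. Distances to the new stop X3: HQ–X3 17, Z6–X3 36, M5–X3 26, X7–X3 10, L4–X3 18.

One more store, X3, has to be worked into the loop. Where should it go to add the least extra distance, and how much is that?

Insertion cost between consecutive stops i–j is d(i,X3) + d(X3,j) − d(i,j):
  between HQ and Z6: 17 + 36 − 34 = 19
  between Z6 and M5: 36 + 26 − 25 = 37
  between M5 and X7: 26 + 10 − 18 = 18
  between X7 and L4: 10 + 18 − 27 = 1
  between L4 and HQ: 18 + 17 − 29 = 6
Cheapest insertion is between X7 and L4, adding 1.
New total = 133 + 1 = 134.

+1 min — insert X3 between X7 and L4.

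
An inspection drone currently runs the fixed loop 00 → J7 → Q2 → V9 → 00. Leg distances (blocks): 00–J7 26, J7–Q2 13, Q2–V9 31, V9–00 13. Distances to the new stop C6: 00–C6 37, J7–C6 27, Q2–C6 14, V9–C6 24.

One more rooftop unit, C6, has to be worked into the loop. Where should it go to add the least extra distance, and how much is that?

Adding 7 blocks by placing C6 on the Q2–V9 leg.

Insertion cost between consecutive stops i–j is d(i,C6) + d(C6,j) − d(i,j):
  between 00 and J7: 37 + 27 − 26 = 38
  between J7 and Q2: 27 + 14 − 13 = 28
  between Q2 and V9: 14 + 24 − 31 = 7
  between V9 and 00: 24 + 37 − 13 = 48
Cheapest insertion is between Q2 and V9, adding 7.
New total = 83 + 7 = 90.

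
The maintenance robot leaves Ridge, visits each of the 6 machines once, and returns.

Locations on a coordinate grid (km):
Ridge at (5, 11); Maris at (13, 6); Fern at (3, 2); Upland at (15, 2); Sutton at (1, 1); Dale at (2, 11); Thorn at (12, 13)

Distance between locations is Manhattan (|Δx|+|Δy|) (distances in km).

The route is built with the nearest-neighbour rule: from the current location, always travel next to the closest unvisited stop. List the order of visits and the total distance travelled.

Total distance 54 km via the nearest-neighbour route Ridge → Dale → Fern → Sutton → Upland → Maris → Thorn → Ridge.

From Ridge: distances to unvisited — Dale=3, Thorn=9, Fern=11, Maris=13, Sutton=14, Upland=19. Nearest is Dale (3).
From Dale: distances to unvisited — Fern=10, Sutton=11, Thorn=12, Maris=16, Upland=22. Nearest is Fern (10).
From Fern: distances to unvisited — Sutton=3, Upland=12, Maris=14, Thorn=20. Nearest is Sutton (3).
From Sutton: distances to unvisited — Upland=15, Maris=17, Thorn=23. Nearest is Upland (15).
From Upland: distances to unvisited — Maris=6, Thorn=14. Nearest is Maris (6).
From Maris: distances to unvisited — Thorn=8. Nearest is Thorn (8).
Return Thorn→Ridge: 9.
Total = 3 + 10 + 3 + 15 + 6 + 8 + 9 = 54.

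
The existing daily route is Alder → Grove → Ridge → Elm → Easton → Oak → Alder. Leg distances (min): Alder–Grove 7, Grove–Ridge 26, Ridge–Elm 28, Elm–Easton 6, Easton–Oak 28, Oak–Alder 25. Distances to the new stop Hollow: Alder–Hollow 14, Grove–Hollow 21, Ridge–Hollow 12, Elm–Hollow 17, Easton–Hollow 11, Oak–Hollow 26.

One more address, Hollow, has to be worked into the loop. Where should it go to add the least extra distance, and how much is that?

Insertion cost between consecutive stops i–j is d(i,Hollow) + d(Hollow,j) − d(i,j):
  between Alder and Grove: 14 + 21 − 7 = 28
  between Grove and Ridge: 21 + 12 − 26 = 7
  between Ridge and Elm: 12 + 17 − 28 = 1
  between Elm and Easton: 17 + 11 − 6 = 22
  between Easton and Oak: 11 + 26 − 28 = 9
  between Oak and Alder: 26 + 14 − 25 = 15
Cheapest insertion is between Ridge and Elm, adding 1.
New total = 120 + 1 = 121.

Minimum extra distance: 1 min, inserting Hollow between Ridge and Elm.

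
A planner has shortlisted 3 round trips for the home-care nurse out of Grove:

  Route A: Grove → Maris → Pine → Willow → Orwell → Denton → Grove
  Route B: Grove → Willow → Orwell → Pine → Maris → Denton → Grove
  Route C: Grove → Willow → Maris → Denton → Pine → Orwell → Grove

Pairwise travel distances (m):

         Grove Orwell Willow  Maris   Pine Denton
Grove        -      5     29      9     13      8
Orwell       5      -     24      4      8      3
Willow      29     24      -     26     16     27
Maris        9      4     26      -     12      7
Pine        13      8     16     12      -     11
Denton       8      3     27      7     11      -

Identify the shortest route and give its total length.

Shortest is Route A, total 72 m.

Route A: 9 + 12 + 16 + 24 + 3 + 8 = 72
Route B: 29 + 24 + 8 + 12 + 7 + 8 = 88
Route C: 29 + 26 + 7 + 11 + 8 + 5 = 86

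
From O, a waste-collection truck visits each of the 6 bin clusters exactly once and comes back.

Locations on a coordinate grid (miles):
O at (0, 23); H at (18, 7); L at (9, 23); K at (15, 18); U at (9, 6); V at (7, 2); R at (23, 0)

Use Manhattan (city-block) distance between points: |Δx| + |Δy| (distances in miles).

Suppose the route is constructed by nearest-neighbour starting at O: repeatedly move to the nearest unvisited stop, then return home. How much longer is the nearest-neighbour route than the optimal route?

The nearest-neighbour route is 18 miles longer than optimal.

O: L=9, K=20, U=26, V=28, H=34, R=46 ⇒ L
L: K=11, U=17, V=23, H=25, R=37 ⇒ K
K: H=14, U=18, V=24, R=26 ⇒ H
H: U=10, R=12, V=16 ⇒ U
U: V=6, R=20 ⇒ V
V: R=18 ⇒ R
NN route O → L → K → H → U → V → R → O costs 114.
Optimal: O → L → K → H → R → V → U → O costs 96 (by enumerating all 360 distinct tours).
Excess = 114 − 96 = 18.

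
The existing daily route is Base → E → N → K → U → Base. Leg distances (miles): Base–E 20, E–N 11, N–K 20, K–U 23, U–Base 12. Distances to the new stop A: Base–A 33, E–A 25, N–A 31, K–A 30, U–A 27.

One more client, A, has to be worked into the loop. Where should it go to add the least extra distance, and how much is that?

Adding 34 miles by placing A on the K–U leg.

Insertion cost between consecutive stops i–j is d(i,A) + d(A,j) − d(i,j):
  between Base and E: 33 + 25 − 20 = 38
  between E and N: 25 + 31 − 11 = 45
  between N and K: 31 + 30 − 20 = 41
  between K and U: 30 + 27 − 23 = 34
  between U and Base: 27 + 33 − 12 = 48
Cheapest insertion is between K and U, adding 34.
New total = 86 + 34 = 120.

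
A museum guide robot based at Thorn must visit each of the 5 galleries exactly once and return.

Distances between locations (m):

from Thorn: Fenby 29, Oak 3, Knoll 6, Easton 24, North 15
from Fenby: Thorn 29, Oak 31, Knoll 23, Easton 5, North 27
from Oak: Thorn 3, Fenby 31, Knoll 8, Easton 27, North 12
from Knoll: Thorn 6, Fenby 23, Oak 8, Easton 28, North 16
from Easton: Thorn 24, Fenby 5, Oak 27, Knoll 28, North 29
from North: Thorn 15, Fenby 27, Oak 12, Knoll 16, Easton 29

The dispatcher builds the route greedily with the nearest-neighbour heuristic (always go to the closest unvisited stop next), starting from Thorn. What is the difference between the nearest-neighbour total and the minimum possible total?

5 m longer than the optimal tour.

Thorn: Oak=3, Knoll=6, North=15, Easton=24, Fenby=29 ⇒ Oak
Oak: Knoll=8, North=12, Easton=27, Fenby=31 ⇒ Knoll
Knoll: North=16, Fenby=23, Easton=28 ⇒ North
North: Fenby=27, Easton=29 ⇒ Fenby
Fenby: Easton=5 ⇒ Easton
NN route Thorn → Oak → Knoll → North → Fenby → Easton → Thorn costs 83.
Optimal: Thorn → Oak → North → Easton → Fenby → Knoll → Thorn costs 78 (by enumerating all 60 distinct tours).
Excess = 83 − 78 = 5.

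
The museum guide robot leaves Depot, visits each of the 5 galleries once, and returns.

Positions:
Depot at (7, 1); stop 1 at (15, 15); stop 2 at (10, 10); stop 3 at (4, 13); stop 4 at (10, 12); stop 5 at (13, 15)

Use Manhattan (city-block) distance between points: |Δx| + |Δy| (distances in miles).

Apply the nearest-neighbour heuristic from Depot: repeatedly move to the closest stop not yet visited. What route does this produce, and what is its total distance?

Depot → [stop 2:12 / stop 4:14 / stop 3:15 / stop 5:20 / stop 1:22] → stop 2 (12)
stop 2 → [stop 4:2 / stop 5:8 / stop 3:9 / stop 1:10] → stop 4 (2)
stop 4 → [stop 5:6 / stop 3:7 / stop 1:8] → stop 5 (6)
stop 5 → [stop 1:2 / stop 3:11] → stop 1 (2)
stop 1 → [stop 3:13] → stop 3 (13)
Return stop 3→Depot: 15.
Total = 12 + 2 + 6 + 2 + 13 + 15 = 50.

50 miles along Depot → stop 2 → stop 4 → stop 5 → stop 1 → stop 3 → Depot.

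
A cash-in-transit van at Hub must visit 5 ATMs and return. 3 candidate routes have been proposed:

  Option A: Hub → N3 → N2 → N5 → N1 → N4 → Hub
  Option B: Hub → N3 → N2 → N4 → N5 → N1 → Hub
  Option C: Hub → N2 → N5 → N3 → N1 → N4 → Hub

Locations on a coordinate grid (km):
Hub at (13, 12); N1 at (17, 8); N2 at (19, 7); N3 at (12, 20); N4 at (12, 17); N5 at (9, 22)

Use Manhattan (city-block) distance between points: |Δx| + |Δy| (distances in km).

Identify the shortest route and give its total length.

78 km — Option C is the shortest.

Option A: 9 + 20 + 25 + 22 + 14 + 6 = 96
Option B: 9 + 20 + 17 + 8 + 22 + 8 = 84
Option C: 11 + 25 + 5 + 17 + 14 + 6 = 78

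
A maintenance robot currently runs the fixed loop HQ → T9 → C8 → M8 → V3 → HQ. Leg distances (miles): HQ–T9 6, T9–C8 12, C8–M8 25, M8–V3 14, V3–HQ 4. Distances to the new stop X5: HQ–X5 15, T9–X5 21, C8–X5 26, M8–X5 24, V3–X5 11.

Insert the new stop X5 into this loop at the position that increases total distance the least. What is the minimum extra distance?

Adding 21 miles by placing X5 on the M8–V3 leg.

Insertion cost between consecutive stops i–j is d(i,X5) + d(X5,j) − d(i,j):
  between HQ and T9: 15 + 21 − 6 = 30
  between T9 and C8: 21 + 26 − 12 = 35
  between C8 and M8: 26 + 24 − 25 = 25
  between M8 and V3: 24 + 11 − 14 = 21
  between V3 and HQ: 11 + 15 − 4 = 22
Cheapest insertion is between M8 and V3, adding 21.
New total = 61 + 21 = 82.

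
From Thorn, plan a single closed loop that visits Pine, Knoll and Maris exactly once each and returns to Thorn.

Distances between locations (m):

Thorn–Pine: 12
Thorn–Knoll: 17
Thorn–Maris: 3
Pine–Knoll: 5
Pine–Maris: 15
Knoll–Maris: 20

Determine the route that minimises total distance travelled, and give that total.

There are 3 distinct closed tours to check (reversals are equivalent).
Thorn → Pine → Knoll → Maris → Thorn: 12+5+20+3 = 40
Thorn → Pine → Maris → Knoll → Thorn: 12+15+20+17 = 64
Thorn → Knoll → Pine → Maris → Thorn: 17+5+15+3 = 40
The minimum is 40.
One optimal route: Thorn → Pine → Knoll → Maris → Thorn (or its reverse).

Minimum total distance: 40 m.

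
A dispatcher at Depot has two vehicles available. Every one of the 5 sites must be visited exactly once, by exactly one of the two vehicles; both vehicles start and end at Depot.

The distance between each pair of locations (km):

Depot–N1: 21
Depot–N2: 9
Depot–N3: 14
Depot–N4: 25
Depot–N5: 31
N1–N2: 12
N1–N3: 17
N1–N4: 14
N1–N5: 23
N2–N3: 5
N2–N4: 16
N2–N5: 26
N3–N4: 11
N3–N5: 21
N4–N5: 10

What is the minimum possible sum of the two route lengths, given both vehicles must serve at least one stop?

97 km — the smallest possible combined total.

There are 2^4 − 1 = 15 ways to divide the 5 stops into two non-empty groups. For each, the best each vehicle can do is its own shortest tour through its group:
  {N1} + {N2, N3, N4, N5}: 42 + 66 = 108
  {N2} + {N1, N3, N4, N5}: 18 + 79 = 97
  {N1, N2} + {N3, N4, N5}: 42 + 66 = 108
  {N3} + {N1, N2, N4, N5}: 28 + 76 = 104
  {N1, N3} + {N2, N4, N5}: 52 + 66 = 118
  {N2, N3} + {N1, N4, N5}: 28 + 76 = 104
  … (15 splits in total)
Best: vehicle 1 Depot → N2 → Depot = 18; vehicle 2 Depot → N1 → N5 → N4 → N3 → Depot = 79; combined 97.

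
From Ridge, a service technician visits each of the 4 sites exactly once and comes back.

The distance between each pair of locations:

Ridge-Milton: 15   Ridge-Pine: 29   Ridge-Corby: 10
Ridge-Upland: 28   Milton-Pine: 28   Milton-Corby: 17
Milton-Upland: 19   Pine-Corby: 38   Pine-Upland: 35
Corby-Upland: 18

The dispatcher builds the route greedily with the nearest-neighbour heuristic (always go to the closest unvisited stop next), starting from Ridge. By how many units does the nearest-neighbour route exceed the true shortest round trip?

6 longer than the optimal tour.

From Ridge: Corby=10, Milton=15, Upland=28, Pine=29 → choose Corby (10).
From Corby: Milton=17, Upland=18, Pine=38 → choose Milton (17).
From Milton: Upland=19, Pine=28 → choose Upland (19).
From Upland: Pine=35 → choose Pine (35).
NN route Ridge → Corby → Milton → Upland → Pine → Ridge costs 110.
Optimal: Ridge → Pine → Milton → Upland → Corby → Ridge costs 104 (by enumerating all 12 distinct tours).
Excess = 110 − 104 = 6.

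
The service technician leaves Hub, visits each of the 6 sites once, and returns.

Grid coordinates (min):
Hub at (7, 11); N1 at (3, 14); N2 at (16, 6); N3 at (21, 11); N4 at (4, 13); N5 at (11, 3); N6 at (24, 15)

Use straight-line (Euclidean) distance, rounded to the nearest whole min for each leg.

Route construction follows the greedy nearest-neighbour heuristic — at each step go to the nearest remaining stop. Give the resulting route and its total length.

Total distance 54 min via the nearest-neighbour route Hub → N4 → N1 → N5 → N2 → N3 → N6 → Hub.

At Hub the remaining stops are N4 4, N1 5, N5 9, N2 10, N3 14, N6 17; go to N4.
At N4 the remaining stops are N1 1, N5 12, N2 14, N3 17, N6 20; go to N1.
At N1 the remaining stops are N5 14, N2 15, N3 18, N6 21; go to N5.
At N5 the remaining stops are N2 6, N3 13, N6 18; go to N2.
At N2 the remaining stops are N3 7, N6 12; go to N3.
At N3 the remaining stops are N6 5; go to N6.
Return N6→Hub: 17.
Total = 4 + 1 + 14 + 6 + 7 + 5 + 17 = 54.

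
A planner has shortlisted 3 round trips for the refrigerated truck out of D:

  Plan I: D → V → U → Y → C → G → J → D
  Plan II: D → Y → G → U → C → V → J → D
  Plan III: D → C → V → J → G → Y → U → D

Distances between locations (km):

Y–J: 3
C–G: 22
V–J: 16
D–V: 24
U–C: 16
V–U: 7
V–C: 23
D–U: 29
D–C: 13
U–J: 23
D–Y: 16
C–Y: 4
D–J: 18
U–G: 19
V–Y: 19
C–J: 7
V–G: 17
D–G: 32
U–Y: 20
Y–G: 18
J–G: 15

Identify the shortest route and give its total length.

110 km — Plan I is the shortest.

Plan I: 24 + 7 + 20 + 4 + 22 + 15 + 18 = 110
Plan II: 16 + 18 + 19 + 16 + 23 + 16 + 18 = 126
Plan III: 13 + 23 + 16 + 15 + 18 + 20 + 29 = 134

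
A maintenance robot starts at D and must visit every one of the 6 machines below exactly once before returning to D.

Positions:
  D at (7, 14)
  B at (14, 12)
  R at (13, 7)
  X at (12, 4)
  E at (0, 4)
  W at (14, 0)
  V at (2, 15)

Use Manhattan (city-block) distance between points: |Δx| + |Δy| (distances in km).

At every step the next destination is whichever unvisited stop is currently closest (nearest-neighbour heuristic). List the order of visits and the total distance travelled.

Total distance 74 km via the nearest-neighbour route D → V → E → X → R → B → W → D.

D → [V:6 / B:9 / R:13 / X:15 / E:17 / W:21] → V (6)
V → [E:13 / B:15 / R:19 / X:21 / W:27] → E (13)
E → [X:12 / R:16 / W:18 / B:22] → X (12)
X → [R:4 / W:6 / B:10] → R (4)
R → [B:6 / W:8] → B (6)
B → [W:12] → W (12)
Return W→D: 21.
Total = 6 + 13 + 12 + 4 + 6 + 12 + 21 = 74.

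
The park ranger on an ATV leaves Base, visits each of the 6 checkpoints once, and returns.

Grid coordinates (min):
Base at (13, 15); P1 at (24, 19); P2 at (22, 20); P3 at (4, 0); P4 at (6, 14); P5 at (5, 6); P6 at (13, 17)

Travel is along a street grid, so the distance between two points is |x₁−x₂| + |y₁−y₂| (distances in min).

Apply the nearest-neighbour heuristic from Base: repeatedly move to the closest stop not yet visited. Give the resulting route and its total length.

Total distance 84 min via the nearest-neighbour route Base → P6 → P4 → P5 → P3 → P2 → P1 → Base.

Base → [P6:2 / P4:8 / P2:14 / P1:15 / P5:17 / P3:24] → P6 (2)
P6 → [P4:10 / P2:12 / P1:13 / P5:19 / P3:26] → P4 (10)
P4 → [P5:9 / P3:16 / P2:22 / P1:23] → P5 (9)
P5 → [P3:7 / P2:31 / P1:32] → P3 (7)
P3 → [P2:38 / P1:39] → P2 (38)
P2 → [P1:3] → P1 (3)
Return P1→Base: 15.
Total = 2 + 10 + 9 + 7 + 38 + 3 + 15 = 84.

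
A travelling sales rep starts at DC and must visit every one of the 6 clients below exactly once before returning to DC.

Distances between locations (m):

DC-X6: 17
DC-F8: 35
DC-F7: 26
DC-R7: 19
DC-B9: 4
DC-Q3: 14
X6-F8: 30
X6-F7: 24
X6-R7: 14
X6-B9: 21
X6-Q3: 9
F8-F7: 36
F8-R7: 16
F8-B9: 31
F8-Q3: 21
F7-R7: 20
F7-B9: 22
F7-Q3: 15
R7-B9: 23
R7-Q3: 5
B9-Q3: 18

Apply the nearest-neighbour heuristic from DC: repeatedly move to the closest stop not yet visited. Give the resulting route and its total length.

DC → [B9:4 / Q3:14 / X6:17 / R7:19 / F7:26 / F8:35] → B9 (4)
B9 → [Q3:18 / X6:21 / F7:22 / R7:23 / F8:31] → Q3 (18)
Q3 → [R7:5 / X6:9 / F7:15 / F8:21] → R7 (5)
R7 → [X6:14 / F8:16 / F7:20] → X6 (14)
X6 → [F7:24 / F8:30] → F7 (24)
F7 → [F8:36] → F8 (36)
Return F8→DC: 35.
Total = 4 + 18 + 5 + 14 + 24 + 36 + 35 = 136.

Nearest-neighbour total = 136 m; route DC → B9 → Q3 → R7 → X6 → F7 → F8 → DC.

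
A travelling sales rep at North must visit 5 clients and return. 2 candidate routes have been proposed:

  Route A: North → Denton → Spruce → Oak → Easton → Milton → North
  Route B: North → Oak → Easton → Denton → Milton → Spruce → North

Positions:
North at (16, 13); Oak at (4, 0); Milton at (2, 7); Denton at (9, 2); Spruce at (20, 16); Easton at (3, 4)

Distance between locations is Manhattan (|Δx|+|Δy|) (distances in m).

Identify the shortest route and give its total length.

Route A: 18 + 25 + 32 + 5 + 4 + 20 = 104
Route B: 25 + 5 + 8 + 12 + 27 + 7 = 84

Shortest is Route B, total 84 m.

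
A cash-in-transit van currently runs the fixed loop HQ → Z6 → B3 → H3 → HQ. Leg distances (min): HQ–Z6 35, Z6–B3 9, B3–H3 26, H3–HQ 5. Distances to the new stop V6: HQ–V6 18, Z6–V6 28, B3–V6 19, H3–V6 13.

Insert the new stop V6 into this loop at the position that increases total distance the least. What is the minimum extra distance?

+6 min — insert V6 between B3 and H3.

Insertion cost between consecutive stops i–j is d(i,V6) + d(V6,j) − d(i,j):
  between HQ and Z6: 18 + 28 − 35 = 11
  between Z6 and B3: 28 + 19 − 9 = 38
  between B3 and H3: 19 + 13 − 26 = 6
  between H3 and HQ: 13 + 18 − 5 = 26
Cheapest insertion is between B3 and H3, adding 6.
New total = 75 + 6 = 81.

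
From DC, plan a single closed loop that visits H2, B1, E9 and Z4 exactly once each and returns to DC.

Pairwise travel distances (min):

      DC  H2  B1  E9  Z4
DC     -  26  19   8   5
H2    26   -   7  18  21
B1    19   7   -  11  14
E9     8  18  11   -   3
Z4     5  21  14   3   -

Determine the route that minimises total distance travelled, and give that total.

52 min — the shortest possible round trip.

DC→H2→B1→E9→Z4→DC: 26+7+11+3+5 = 52
DC→H2→B1→Z4→E9→DC: 26+7+14+3+8 = 58
DC→H2→E9→B1→Z4→DC: 26+18+11+14+5 = 74
DC→H2→E9→Z4→B1→DC: 26+18+3+14+19 = 80
DC→H2→Z4→B1→E9→DC: 26+21+14+11+8 = 80
DC→H2→Z4→E9→B1→DC: 26+21+3+11+19 = 80
DC→B1→H2→E9→Z4→DC: 19+7+18+3+5 = 52
DC→B1→H2→Z4→E9→DC: 19+7+21+3+8 = 58
DC→B1→E9→H2→Z4→DC: 19+11+18+21+5 = 74
DC→B1→Z4→H2→E9→DC: 19+14+21+18+8 = 80
DC→E9→H2→B1→Z4→DC: 8+18+7+14+5 = 52
DC→E9→B1→H2→Z4→DC: 8+11+7+21+5 = 52
The minimum is 52.
One optimal route: DC → H2 → B1 → E9 → Z4 → DC (or its reverse).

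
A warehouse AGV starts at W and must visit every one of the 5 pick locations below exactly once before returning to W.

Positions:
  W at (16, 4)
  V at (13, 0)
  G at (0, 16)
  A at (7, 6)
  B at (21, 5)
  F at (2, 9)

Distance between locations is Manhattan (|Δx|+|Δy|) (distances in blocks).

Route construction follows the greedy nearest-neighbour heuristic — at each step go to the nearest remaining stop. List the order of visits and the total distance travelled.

W → [B:6 / V:7 / A:11 / F:19 / G:28] → B (6)
B → [V:13 / A:15 / F:23 / G:32] → V (13)
V → [A:12 / F:20 / G:29] → A (12)
A → [F:8 / G:17] → F (8)
F → [G:9] → G (9)
Return G→W: 28.
Total = 6 + 13 + 12 + 8 + 9 + 28 = 76.

Total distance 76 blocks via the nearest-neighbour route W → B → V → A → F → G → W.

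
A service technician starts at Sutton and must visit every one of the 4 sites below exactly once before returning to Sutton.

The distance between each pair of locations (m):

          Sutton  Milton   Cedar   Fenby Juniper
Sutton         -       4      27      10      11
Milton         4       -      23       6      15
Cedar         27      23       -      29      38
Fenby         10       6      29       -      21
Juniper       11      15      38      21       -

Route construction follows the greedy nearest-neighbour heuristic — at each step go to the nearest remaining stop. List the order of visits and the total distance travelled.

From Sutton: distances to unvisited — Milton=4, Fenby=10, Juniper=11, Cedar=27. Nearest is Milton (4).
From Milton: distances to unvisited — Fenby=6, Juniper=15, Cedar=23. Nearest is Fenby (6).
From Fenby: distances to unvisited — Juniper=21, Cedar=29. Nearest is Juniper (21).
From Juniper: distances to unvisited — Cedar=38. Nearest is Cedar (38).
Return Cedar→Sutton: 27.
Total = 4 + 6 + 21 + 38 + 27 = 96.

Nearest-neighbour total = 96 m; route Sutton → Milton → Fenby → Juniper → Cedar → Sutton.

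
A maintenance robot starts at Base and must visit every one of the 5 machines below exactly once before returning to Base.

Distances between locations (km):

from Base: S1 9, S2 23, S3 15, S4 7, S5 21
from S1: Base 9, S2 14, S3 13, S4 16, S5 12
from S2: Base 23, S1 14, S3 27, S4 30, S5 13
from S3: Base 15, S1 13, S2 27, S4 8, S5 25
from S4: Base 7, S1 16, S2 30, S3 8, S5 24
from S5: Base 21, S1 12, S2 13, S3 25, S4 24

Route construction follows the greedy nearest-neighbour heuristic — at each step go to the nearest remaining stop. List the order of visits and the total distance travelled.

Nearest-neighbour total = 76 km; route Base → S4 → S3 → S1 → S5 → S2 → Base.

Base → [S4:7 / S1:9 / S3:15 / S5:21 / S2:23] → S4 (7)
S4 → [S3:8 / S1:16 / S5:24 / S2:30] → S3 (8)
S3 → [S1:13 / S5:25 / S2:27] → S1 (13)
S1 → [S5:12 / S2:14] → S5 (12)
S5 → [S2:13] → S2 (13)
Return S2→Base: 23.
Total = 7 + 8 + 13 + 12 + 13 + 23 = 76.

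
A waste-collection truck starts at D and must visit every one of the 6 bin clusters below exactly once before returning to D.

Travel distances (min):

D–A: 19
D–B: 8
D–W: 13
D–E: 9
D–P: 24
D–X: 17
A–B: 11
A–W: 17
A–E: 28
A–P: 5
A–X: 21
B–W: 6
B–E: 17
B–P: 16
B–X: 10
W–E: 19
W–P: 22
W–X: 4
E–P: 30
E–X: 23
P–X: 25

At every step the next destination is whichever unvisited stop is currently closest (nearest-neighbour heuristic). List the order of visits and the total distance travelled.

Nearest-neighbour total = 83 min; route D → B → W → X → A → P → E → D.

From D: distances to unvisited — B=8, E=9, W=13, X=17, A=19, P=24. Nearest is B (8).
From B: distances to unvisited — W=6, X=10, A=11, P=16, E=17. Nearest is W (6).
From W: distances to unvisited — X=4, A=17, E=19, P=22. Nearest is X (4).
From X: distances to unvisited — A=21, E=23, P=25. Nearest is A (21).
From A: distances to unvisited — P=5, E=28. Nearest is P (5).
From P: distances to unvisited — E=30. Nearest is E (30).
Return E→D: 9.
Total = 8 + 6 + 4 + 21 + 5 + 30 + 9 = 83.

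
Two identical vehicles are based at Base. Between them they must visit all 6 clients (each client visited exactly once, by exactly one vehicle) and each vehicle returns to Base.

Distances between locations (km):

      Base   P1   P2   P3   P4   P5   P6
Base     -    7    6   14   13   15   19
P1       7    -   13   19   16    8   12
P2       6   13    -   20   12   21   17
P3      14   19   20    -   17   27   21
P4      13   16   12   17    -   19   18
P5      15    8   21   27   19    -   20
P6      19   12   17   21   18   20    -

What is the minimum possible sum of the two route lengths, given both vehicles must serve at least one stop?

96 km — the smallest possible combined total.

Try each way of splitting the stops between the two vehicles (each non-empty) and, for each split, find the best tour for each vehicle:
  {P1} + {P2, P3, P4, P5, P6}: 14 + 91 = 105
  {P2} + {P1, P3, P4, P5, P6}: 12 + 84 = 96
  {P1, P2} + {P3, P4, P5, P6}: 26 + 84 = 110
  {P3} + {P1, P2, P4, P5, P6}: 28 + 71 = 99
  {P1, P3} + {P2, P4, P5, P6}: 40 + 71 = 111
  {P2, P3} + {P1, P4, P5, P6}: 40 + 66 = 106
  … (31 splits in total)
Best: vehicle 1 Base → P2 → Base = 12; vehicle 2 Base → P1 → P5 → P6 → P4 → P3 → Base = 84; combined 96.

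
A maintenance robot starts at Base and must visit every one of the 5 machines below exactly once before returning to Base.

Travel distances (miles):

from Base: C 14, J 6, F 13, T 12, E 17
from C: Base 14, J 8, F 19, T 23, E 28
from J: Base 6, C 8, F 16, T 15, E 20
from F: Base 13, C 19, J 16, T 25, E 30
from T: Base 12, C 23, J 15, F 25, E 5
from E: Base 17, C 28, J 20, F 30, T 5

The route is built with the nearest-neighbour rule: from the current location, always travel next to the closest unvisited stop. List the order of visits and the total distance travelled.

Base → [J:6 / T:12 / F:13 / C:14 / E:17] → J (6)
J → [C:8 / T:15 / F:16 / E:20] → C (8)
C → [F:19 / T:23 / E:28] → F (19)
F → [T:25 / E:30] → T (25)
T → [E:5] → E (5)
Return E→Base: 17.
Total = 6 + 8 + 19 + 25 + 5 + 17 = 80.

Nearest-neighbour total = 80 miles; route Base → J → C → F → T → E → Base.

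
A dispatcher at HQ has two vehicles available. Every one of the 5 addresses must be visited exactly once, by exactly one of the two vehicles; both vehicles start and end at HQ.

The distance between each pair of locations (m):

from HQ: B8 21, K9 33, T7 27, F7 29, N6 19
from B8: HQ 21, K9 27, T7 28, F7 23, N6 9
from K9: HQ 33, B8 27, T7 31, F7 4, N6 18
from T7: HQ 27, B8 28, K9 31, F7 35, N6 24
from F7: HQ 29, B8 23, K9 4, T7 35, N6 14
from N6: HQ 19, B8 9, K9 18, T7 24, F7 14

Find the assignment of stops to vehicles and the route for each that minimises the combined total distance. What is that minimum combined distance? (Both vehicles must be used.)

There are 2^4 − 1 = 15 ways to divide the 5 stops into two non-empty groups. For each, the best each vehicle can do is its own shortest tour through its group:
  {B8} + {K9, T7, F7, N6}: 42 + 95 = 137
  {K9} + {B8, T7, F7, N6}: 66 + 106 = 172
  {B8, K9} + {T7, F7, N6}: 81 + 94 = 175
  {T7} + {B8, K9, F7, N6}: 54 + 81 = 135
  {B8, T7} + {K9, F7, N6}: 76 + 70 = 146
  {K9, T7} + {B8, F7, N6}: 91 + 73 = 164
  … (15 splits in total)
Best: vehicle 1 HQ → T7 → HQ = 54; vehicle 2 HQ → B8 → N6 → K9 → F7 → HQ = 81; combined 135.

135 m — the smallest possible combined total.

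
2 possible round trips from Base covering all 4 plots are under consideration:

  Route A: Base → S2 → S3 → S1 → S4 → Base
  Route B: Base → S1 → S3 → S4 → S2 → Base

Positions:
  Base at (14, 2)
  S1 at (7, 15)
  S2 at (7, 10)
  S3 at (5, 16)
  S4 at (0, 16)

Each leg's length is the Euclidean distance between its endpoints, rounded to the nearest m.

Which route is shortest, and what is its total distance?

42 m — Route B is the shortest.

Route A: 11 + 6 + 2 + 7 + 20 = 46
Route B: 15 + 2 + 5 + 9 + 11 = 42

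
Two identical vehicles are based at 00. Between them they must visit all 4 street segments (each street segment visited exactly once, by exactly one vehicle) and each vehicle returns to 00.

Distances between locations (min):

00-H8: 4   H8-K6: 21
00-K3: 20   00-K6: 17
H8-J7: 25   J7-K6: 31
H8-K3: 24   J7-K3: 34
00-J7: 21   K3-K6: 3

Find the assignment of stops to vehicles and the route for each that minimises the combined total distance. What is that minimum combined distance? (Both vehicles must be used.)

83 min — the smallest possible combined total.

There are 2^3 − 1 = 7 ways to divide the 4 stops into two non-empty groups. For each, the best each vehicle can do is its own shortest tour through its group:
  {H8} + {J7, K3, K6}: 8 + 75 = 83
  {J7} + {H8, K3, K6}: 42 + 48 = 90
  {H8, J7} + {K3, K6}: 50 + 40 = 90
  {K3} + {H8, J7, K6}: 40 + 77 = 117
  {H8, K3} + {J7, K6}: 48 + 69 = 117
  {J7, K3} + {H8, K6}: 75 + 42 = 117
  … (7 splits in total)
Best: vehicle 1 00 → H8 → 00 = 8; vehicle 2 00 → J7 → K3 → K6 → 00 = 75; combined 83.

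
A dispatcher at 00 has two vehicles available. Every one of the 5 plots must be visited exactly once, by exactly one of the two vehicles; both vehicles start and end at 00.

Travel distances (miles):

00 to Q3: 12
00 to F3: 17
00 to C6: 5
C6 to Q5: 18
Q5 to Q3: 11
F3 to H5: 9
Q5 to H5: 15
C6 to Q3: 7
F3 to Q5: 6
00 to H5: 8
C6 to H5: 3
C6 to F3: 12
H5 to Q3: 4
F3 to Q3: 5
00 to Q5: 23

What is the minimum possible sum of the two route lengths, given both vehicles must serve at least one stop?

Minimum combined distance: 56 miles.

There are 2^4 − 1 = 15 ways to divide the 5 stops into two non-empty groups. For each, the best each vehicle can do is its own shortest tour through its group:
  {C6} + {F3, Q5, H5, Q3}: 10 + 46 = 56
  {F3} + {C6, Q5, H5, Q3}: 34 + 46 = 80
  {C6, F3} + {Q5, H5, Q3}: 34 + 46 = 80
  {Q5} + {C6, F3, H5, Q3}: 46 + 34 = 80
  {C6, Q5} + {F3, H5, Q3}: 46 + 34 = 80
  {F3, Q5} + {C6, H5, Q3}: 46 + 24 = 70
  … (15 splits in total)
Best: vehicle 1 00 → C6 → 00 = 10; vehicle 2 00 → F3 → Q5 → Q3 → H5 → 00 = 46; combined 56.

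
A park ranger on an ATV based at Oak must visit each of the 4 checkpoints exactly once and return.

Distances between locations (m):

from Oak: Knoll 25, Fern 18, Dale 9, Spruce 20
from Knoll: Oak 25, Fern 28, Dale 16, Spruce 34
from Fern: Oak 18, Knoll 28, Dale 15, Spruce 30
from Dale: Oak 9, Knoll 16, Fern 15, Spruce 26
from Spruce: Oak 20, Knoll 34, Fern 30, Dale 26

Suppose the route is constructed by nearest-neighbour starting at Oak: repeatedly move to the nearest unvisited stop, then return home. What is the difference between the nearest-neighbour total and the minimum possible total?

Excess over optimum: 3 m.

From Oak: Dale=9, Fern=18, Spruce=20, Knoll=25 → choose Dale (9).
From Dale: Fern=15, Knoll=16, Spruce=26 → choose Fern (15).
From Fern: Knoll=28, Spruce=30 → choose Knoll (28).
From Knoll: Spruce=34 → choose Spruce (34).
NN route Oak → Dale → Fern → Knoll → Spruce → Oak costs 106.
Optimal: Oak → Fern → Dale → Knoll → Spruce → Oak costs 103 (by enumerating all 12 distinct tours).
Excess = 106 − 103 = 3.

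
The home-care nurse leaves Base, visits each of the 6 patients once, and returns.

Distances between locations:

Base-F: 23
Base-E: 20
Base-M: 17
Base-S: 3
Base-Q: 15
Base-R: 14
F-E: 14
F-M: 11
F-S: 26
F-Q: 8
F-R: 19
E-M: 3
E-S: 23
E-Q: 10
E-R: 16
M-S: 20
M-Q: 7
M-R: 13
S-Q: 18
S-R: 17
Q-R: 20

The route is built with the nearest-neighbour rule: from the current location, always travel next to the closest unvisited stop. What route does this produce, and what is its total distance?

Nearest-neighbour total = 77; route Base → S → R → M → E → Q → F → Base.

At Base the remaining stops are S 3, R 14, Q 15, M 17, E 20, F 23; go to S.
At S the remaining stops are R 17, Q 18, M 20, E 23, F 26; go to R.
At R the remaining stops are M 13, E 16, F 19, Q 20; go to M.
At M the remaining stops are E 3, Q 7, F 11; go to E.
At E the remaining stops are Q 10, F 14; go to Q.
At Q the remaining stops are F 8; go to F.
Return F→Base: 23.
Total = 3 + 17 + 13 + 3 + 10 + 8 + 23 = 77.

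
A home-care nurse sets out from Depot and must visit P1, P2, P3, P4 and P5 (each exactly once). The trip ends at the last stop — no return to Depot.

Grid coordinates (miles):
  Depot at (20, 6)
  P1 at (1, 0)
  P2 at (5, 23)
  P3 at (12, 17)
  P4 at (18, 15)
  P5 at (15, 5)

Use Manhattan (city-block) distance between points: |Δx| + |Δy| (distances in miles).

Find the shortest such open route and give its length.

There are 5! = 120 possible orderings.
Depot→P1→P2→P3→P4→P5: 25+27+13+8+13 = 86
Depot→P1→P2→P3→P5→P4: 25+27+13+15+13 = 93
Depot→P1→P2→P4→P3→P5: 25+27+21+8+15 = 96
Depot→P1→P2→P4→P5→P3: 25+27+21+13+15 = 101
Depot→P1→P2→P5→P3→P4: 25+27+28+15+8 = 103
Depot→P1→P2→P5→P4→P3: 25+27+28+13+8 = 101
Depot→P1→P3→P2→P4→P5: 25+28+13+21+13 = 100
Depot→P1→P3→P2→P5→P4: 25+28+13+28+13 = 107
Depot→P1→P3→P4→P2→P5: 25+28+8+21+28 = 110
Depot→P1→P3→P4→P5→P2: 25+28+8+13+28 = 102
Depot→P1→P3→P5→P2→P4: 25+28+15+28+21 = 117
Depot→P1→P3→P5→P4→P2: 25+28+15+13+21 = 102
Depot→P1→P4→P2→P3→P5: 25+32+21+13+15 = 106
Depot→P1→P4→P2→P5→P3: 25+32+21+28+15 = 121
… (106 more)
Depot→P5→P4→P3→P2→P1: 6+13+8+13+27 = 67  ← best
The minimum is 67.
One shortest path: Depot → P5 → P4 → P3 → P2 → P1.

Minimum one-way distance = 67 miles.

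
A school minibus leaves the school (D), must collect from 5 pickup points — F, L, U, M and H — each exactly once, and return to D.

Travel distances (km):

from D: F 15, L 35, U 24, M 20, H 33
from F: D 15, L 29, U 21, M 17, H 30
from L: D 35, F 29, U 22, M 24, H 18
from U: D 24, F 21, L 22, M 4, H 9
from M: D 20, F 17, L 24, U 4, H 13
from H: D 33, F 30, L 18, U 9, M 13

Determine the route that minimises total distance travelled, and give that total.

95 km — the shortest possible round trip.

With 5 stops there are 5!/2 = 60 distinct round trips (a route and its reverse cost the same).
D - F - L - U - M - H - D: 15+29+22+4+13+33 = 116
D - F - L - U - H - M - D: 15+29+22+9+13+20 = 108
D - F - L - M - U - H - D: 15+29+24+4+9+33 = 114
D - F - L - M - H - U - D: 15+29+24+13+9+24 = 114
D - F - L - H - U - M - D: 15+29+18+9+4+20 = 95
D - F - L - H - M - U - D: 15+29+18+13+4+24 = 103
D - F - U - L - M - H - D: 15+21+22+24+13+33 = 128
D - F - U - L - H - M - D: 15+21+22+18+13+20 = 109
D - F - U - M - L - H - D: 15+21+4+24+18+33 = 115
D - F - U - M - H - L - D: 15+21+4+13+18+35 = 106
D - F - U - H - L - M - D: 15+21+9+18+24+20 = 107
D - F - U - H - M - L - D: 15+21+9+13+24+35 = 117
D - F - M - L - U - H - D: 15+17+24+22+9+33 = 120
D - F - M - L - H - U - D: 15+17+24+18+9+24 = 107
… (46 more)
The minimum is 95.
One optimal route: D → F → L → H → U → M → D (or its reverse).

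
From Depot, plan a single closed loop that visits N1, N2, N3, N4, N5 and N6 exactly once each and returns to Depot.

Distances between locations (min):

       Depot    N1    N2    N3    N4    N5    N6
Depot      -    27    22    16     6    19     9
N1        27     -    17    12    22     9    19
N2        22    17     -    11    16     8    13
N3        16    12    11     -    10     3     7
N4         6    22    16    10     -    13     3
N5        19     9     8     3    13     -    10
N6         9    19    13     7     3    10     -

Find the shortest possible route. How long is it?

There are 360 distinct closed tours to check (reversals are equivalent).
Depot-N1-N2-N3-N4-N5-N6-Depot: 27+17+11+10+13+10+9 = 97
Depot-N1-N2-N3-N4-N6-N5-Depot: 27+17+11+10+3+10+19 = 97
Depot-N1-N2-N3-N5-N4-N6-Depot: 27+17+11+3+13+3+9 = 83
Depot-N1-N2-N3-N5-N6-N4-Depot: 27+17+11+3+10+3+6 = 77
Depot-N1-N2-N3-N6-N4-N5-Depot: 27+17+11+7+3+13+19 = 97
Depot-N1-N2-N3-N6-N5-N4-Depot: 27+17+11+7+10+13+6 = 91
Depot-N1-N2-N4-N3-N5-N6-Depot: 27+17+16+10+3+10+9 = 92
Depot-N1-N2-N4-N3-N6-N5-Depot: 27+17+16+10+7+10+19 = 106
… (352 more)
Depot-N2-N1-N5-N3-N6-N4-Depot: 22+17+9+3+7+3+6 = 67  ← best
The minimum is 67.
One optimal route: Depot → N2 → N1 → N5 → N3 → N6 → N4 → Depot (or its reverse).

Shortest round trip = 67 min.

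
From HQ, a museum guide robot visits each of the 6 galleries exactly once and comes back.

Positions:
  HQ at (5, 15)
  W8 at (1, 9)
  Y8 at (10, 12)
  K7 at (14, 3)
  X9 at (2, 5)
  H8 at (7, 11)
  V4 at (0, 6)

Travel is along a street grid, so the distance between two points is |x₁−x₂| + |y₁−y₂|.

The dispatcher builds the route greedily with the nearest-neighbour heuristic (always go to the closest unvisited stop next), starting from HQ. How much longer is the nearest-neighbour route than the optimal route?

From HQ: H8=6, Y8=8, W8=10, X9=13, V4=14, K7=21 → choose H8 (6).
From H8: Y8=4, W8=8, X9=11, V4=12, K7=15 → choose Y8 (4).
From Y8: W8=12, K7=13, X9=15, V4=16 → choose W8 (12).
From W8: V4=4, X9=5, K7=19 → choose V4 (4).
From V4: X9=3, K7=17 → choose X9 (3).
From X9: K7=14 → choose K7 (14).
NN route HQ → H8 → Y8 → W8 → V4 → X9 → K7 → HQ costs 64.
Optimal: HQ → W8 → V4 → X9 → K7 → Y8 → H8 → HQ costs 54 (by enumerating all 360 distinct tours).
Excess = 64 − 54 = 10.

Excess over optimum: 10.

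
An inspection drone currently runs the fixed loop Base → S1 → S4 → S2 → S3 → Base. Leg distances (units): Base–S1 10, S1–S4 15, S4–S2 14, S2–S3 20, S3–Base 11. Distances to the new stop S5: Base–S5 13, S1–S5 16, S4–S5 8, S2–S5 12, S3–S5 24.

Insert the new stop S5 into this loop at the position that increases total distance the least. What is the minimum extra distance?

+6 — insert S5 between S4 and S2.

Insertion cost between consecutive stops i–j is d(i,S5) + d(S5,j) − d(i,j):
  between Base and S1: 13 + 16 − 10 = 19
  between S1 and S4: 16 + 8 − 15 = 9
  between S4 and S2: 8 + 12 − 14 = 6
  between S2 and S3: 12 + 24 − 20 = 16
  between S3 and Base: 24 + 13 − 11 = 26
Cheapest insertion is between S4 and S2, adding 6.
New total = 70 + 6 = 76.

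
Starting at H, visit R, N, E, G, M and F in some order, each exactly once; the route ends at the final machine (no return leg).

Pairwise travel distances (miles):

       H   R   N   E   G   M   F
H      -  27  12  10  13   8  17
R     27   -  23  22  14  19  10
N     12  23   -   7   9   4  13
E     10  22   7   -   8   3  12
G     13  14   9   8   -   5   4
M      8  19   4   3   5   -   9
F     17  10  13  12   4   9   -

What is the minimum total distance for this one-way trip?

Shortest open route: 40 miles.

There are 6! = 720 possible orderings.
H → R → N → E → G → M → F: 27+23+7+8+5+9 = 79
H → R → N → E → G → F → M: 27+23+7+8+4+9 = 78
H → R → N → E → M → G → F: 27+23+7+3+5+4 = 69
H → R → N → E → M → F → G: 27+23+7+3+9+4 = 73
H → R → N → E → F → G → M: 27+23+7+12+4+5 = 78
H → R → N → E → F → M → G: 27+23+7+12+9+5 = 83
H → R → N → G → E → M → F: 27+23+9+8+3+9 = 79
H → R → N → G → E → F → M: 27+23+9+8+12+9 = 88
… (712 more)
H → E → N → M → G → F → R: 10+7+4+5+4+10 = 40  ← best
The minimum is 40.
One shortest path: H → E → N → M → G → F → R.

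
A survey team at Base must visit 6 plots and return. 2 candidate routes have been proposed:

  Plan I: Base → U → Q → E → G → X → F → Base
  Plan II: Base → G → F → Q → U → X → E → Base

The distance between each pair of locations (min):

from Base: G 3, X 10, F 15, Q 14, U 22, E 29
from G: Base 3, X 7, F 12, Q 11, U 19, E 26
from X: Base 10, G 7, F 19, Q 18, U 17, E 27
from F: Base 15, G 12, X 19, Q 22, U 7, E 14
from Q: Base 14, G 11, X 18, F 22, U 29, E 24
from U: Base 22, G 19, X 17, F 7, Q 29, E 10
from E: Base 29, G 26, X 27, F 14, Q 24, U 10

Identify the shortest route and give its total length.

Plan I: 22 + 29 + 24 + 26 + 7 + 19 + 15 = 142
Plan II: 3 + 12 + 22 + 29 + 17 + 27 + 29 = 139

139 min — Plan II is the shortest.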